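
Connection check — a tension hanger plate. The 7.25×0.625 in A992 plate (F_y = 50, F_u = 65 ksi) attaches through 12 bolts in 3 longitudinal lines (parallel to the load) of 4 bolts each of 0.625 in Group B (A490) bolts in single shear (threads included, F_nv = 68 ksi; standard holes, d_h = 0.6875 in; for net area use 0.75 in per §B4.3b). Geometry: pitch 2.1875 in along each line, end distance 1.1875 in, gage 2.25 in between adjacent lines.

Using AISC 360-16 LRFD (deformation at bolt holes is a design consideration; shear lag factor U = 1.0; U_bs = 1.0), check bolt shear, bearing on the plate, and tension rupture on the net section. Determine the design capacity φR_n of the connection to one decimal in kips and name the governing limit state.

Bolt shear: A_b = π(0.625)²/4 = 0.3068 in². φR_n = 0.75 × 68 × 0.3068 × 12 × 1 = 187.8 kips.
Bearing (0.625 in plate, F_u = 65 ksi): end bolts L_c = 1.1875 − 0.6875/2 = 0.84375, R_n = min(1.2×0.84375×0.625×65, 2.4×0.625×0.625×65) = 41.133 kips/bolt; interior L_c = 2.1875 − 0.6875 = 1.5, R_n = 60.938 kips/bolt. φR_n = 0.75 × (3×41.133 + 9×60.938) = 503.9 kips.
Tension rupture (net): A_n = (7.25 − 3×0.75)×0.625 = 3.125 in² (U = 1.0, A_e = A_n). φR_n = 0.75 × 65 × 3.125 = 152.3 kips.
Governing: min(187.8, 503.9, 152.3) = 152.3 kips → net-section rupture.

152.3 kips (net-section rupture governs)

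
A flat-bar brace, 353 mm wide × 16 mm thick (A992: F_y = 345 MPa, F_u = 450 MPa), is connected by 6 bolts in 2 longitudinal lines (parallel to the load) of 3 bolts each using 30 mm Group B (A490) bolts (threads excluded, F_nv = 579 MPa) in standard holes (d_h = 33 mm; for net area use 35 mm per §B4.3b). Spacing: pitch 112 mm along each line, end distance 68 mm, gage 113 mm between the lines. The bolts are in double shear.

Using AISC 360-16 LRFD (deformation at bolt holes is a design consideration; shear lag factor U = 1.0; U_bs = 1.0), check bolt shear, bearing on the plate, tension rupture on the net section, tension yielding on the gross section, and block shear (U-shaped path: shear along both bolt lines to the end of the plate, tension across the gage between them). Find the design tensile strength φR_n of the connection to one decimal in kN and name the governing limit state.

1528.2 kN (net-section rupture governs)

Bolt shear: A_b = π(30)²/4 = 706.86 mm². φR_n = 0.75 × 579 × 706.86 × 6 × 2 = 3683.4 kN.
Bearing (16 mm plate, F_u = 450 MPa): end bolts L_c = 68 − 33/2 = 51.5, R_n = min(1.2×51.5×16×450, 2.4×30×16×450) = 444.96 kN/bolt; interior L_c = 112 − 33 = 79, R_n = 518.4 kN/bolt. φR_n = 0.75 × (2×444.96 + 4×518.4) = 2222.6 kN.
Tension rupture (net): A_n = (353 − 2×35)×16 = 4528 mm² (U = 1.0, A_e = A_n). φR_n = 0.75 × 450 × 4528 = 1528.2 kN.
Tension yield (gross): A_g = 353×16 = 5648 mm². φR_n = 0.90 × 345 × 5648 = 1753.7 kN.
Block shear: shear path 2×[68+2×112] = 2×292 mm, A_gv = 9344, A_nv = 2×(292 − 2.5×35)×16 = 6544 mm²; tension across gage: (113 − 1×35)×16 = 1248 mm². R_n = min(0.6×450×6544, 0.6×345×9344) + 1.0×450×1248 = min(1766.9, 1934.2) + 561.6 = 2328.5 kN. φR_n = 0.75 × 2328.5 = 1746.4 kN.
Governing: min(3683.4, 2222.6, 1528.2, 1753.7, 1746.4) = 1528.2 kN → net-section rupture.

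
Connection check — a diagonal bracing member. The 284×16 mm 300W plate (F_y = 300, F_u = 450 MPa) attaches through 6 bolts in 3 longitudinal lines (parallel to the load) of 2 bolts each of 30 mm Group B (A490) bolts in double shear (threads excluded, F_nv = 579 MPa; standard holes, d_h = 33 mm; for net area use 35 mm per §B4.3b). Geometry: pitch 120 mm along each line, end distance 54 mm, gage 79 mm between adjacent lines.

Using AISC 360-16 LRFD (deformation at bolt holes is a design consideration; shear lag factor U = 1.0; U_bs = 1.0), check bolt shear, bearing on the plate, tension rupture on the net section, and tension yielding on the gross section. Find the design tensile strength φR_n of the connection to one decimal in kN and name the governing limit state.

Bolt shear: A_b = π(30)²/4 = 706.86 mm². φR_n = 0.75 × 579 × 706.86 × 6 × 2 = 3683.4 kN.
Bearing (16 mm plate, F_u = 450 MPa): end bolts L_c = 54 − 33/2 = 37.5, R_n = min(1.2×37.5×16×450, 2.4×30×16×450) = 324 kN/bolt; interior L_c = 120 − 33 = 87, R_n = 518.4 kN/bolt. φR_n = 0.75 × (3×324 + 3×518.4) = 1895.4 kN.
Tension rupture (net): A_n = (284 − 3×35)×16 = 2864 mm² (U = 1.0, A_e = A_n). φR_n = 0.75 × 450 × 2864 = 966.6 kN.
Tension yield (gross): A_g = 284×16 = 4544 mm². φR_n = 0.90 × 300 × 4544 = 1226.9 kN.
Governing: min(3683.4, 1895.4, 966.6, 1226.9) = 966.6 kN → net-section rupture.

966.6 kN (net-section rupture governs)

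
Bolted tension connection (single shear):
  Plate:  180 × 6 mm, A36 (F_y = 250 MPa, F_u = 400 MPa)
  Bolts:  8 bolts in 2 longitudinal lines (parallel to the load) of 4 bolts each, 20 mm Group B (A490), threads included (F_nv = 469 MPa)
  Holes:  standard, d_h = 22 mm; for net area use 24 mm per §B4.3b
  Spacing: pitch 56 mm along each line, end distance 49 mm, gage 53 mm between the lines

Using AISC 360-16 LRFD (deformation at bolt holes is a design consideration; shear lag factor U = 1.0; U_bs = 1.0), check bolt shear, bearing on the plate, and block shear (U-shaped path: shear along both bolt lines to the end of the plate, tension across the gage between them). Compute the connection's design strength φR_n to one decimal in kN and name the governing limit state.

339.5 kN (block shear governs)

Bolt shear: A_b = π(20)²/4 = 314.16 mm². φR_n = 0.75 × 469 × 314.16 × 8 × 1 = 884.0 kN.
Bearing (6 mm plate, F_u = 400 MPa): end bolts L_c = 49 − 22/2 = 38, R_n = min(1.2×38×6×400, 2.4×20×6×400) = 109.44 kN/bolt; interior L_c = 56 − 22 = 34, R_n = 97.92 kN/bolt. φR_n = 0.75 × (2×109.44 + 6×97.92) = 604.8 kN.
Block shear: shear path 2×[49+3×56] = 2×217 mm, A_gv = 2604, A_nv = 2×(217 − 3.5×24)×6 = 1596 mm²; tension across gage: (53 − 1×24)×6 = 174 mm². R_n = min(0.6×400×1596, 0.6×250×2604) + 1.0×400×174 = min(383.04, 390.6) + 69.6 = 452.64 kN. φR_n = 0.75 × 452.64 = 339.5 kN.
Governing: min(884.0, 604.8, 339.5) = 339.5 kN → block shear.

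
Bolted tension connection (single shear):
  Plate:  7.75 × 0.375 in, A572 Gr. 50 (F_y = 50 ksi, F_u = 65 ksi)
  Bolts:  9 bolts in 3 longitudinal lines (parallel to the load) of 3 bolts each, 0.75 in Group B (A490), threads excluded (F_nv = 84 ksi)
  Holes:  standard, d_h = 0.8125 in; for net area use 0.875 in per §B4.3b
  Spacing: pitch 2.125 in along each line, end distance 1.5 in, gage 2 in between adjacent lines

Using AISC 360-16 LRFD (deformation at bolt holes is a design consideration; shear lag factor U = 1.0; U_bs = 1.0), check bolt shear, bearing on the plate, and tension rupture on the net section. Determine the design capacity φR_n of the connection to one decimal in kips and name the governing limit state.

Bolt shear: A_b = π(0.75)²/4 = 0.44179 in². φR_n = 0.75 × 84 × 0.44179 × 9 × 1 = 250.5 kips.
Bearing (0.375 in plate, F_u = 65 ksi): end bolts L_c = 1.5 − 0.8125/2 = 1.09375, R_n = min(1.2×1.09375×0.375×65, 2.4×0.75×0.375×65) = 31.992 kips/bolt; interior L_c = 2.125 − 0.8125 = 1.3125, R_n = 38.391 kips/bolt. φR_n = 0.75 × (3×31.992 + 6×38.391) = 244.7 kips.
Tension rupture (net): A_n = (7.75 − 3×0.875)×0.375 = 1.9219 in² (U = 1.0, A_e = A_n). φR_n = 0.75 × 65 × 1.9219 = 93.7 kips.
Governing: min(250.5, 244.7, 93.7) = 93.7 kips → net-section rupture.

93.7 kips (net-section rupture governs)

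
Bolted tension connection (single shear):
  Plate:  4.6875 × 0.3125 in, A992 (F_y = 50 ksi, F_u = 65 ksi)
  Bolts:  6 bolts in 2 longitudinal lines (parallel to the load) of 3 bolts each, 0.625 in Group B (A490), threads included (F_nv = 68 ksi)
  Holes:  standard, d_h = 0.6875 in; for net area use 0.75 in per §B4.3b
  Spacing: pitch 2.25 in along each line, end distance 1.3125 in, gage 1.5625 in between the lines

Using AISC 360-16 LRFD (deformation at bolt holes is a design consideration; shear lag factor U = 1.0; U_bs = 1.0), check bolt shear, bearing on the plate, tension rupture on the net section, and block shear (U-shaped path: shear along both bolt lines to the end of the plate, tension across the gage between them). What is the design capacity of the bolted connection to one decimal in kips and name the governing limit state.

Bolt shear: A_b = π(0.625)²/4 = 0.3068 in². φR_n = 0.75 × 68 × 0.3068 × 6 × 1 = 93.9 kips.
Bearing (0.3125 in plate, F_u = 65 ksi): end bolts L_c = 1.3125 − 0.6875/2 = 0.96875, R_n = min(1.2×0.96875×0.3125×65, 2.4×0.625×0.3125×65) = 23.613 kips/bolt; interior L_c = 2.25 − 0.6875 = 1.5625, R_n = 30.469 kips/bolt. φR_n = 0.75 × (2×23.613 + 4×30.469) = 126.8 kips.
Tension rupture (net): A_n = (4.6875 − 2×0.75)×0.3125 = 0.99609 in² (U = 1.0, A_e = A_n). φR_n = 0.75 × 65 × 0.99609 = 48.6 kips.
Block shear: shear path 2×[1.3125+2×2.25] = 2×5.8125 in, A_gv = 3.6328, A_nv = 2×(5.8125 − 2.5×0.75)×0.3125 = 2.4609 in²; tension across gage: (1.5625 − 1×0.75)×0.3125 = 0.25391 in². R_n = min(0.6×65×2.4609, 0.6×50×3.6328) + 1.0×65×0.25391 = min(95.975, 108.98) + 16.504 = 112.48 kips. φR_n = 0.75 × 112.48 = 84.4 kips.
Governing: min(93.9, 126.8, 48.6, 84.4) = 48.6 kips → net-section rupture.

48.6 kips (net-section rupture governs)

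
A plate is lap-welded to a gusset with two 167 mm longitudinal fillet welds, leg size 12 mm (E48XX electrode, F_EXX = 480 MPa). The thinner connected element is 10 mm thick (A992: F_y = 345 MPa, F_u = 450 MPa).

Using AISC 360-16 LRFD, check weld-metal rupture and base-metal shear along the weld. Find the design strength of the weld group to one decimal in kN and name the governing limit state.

612.1 kN (weld metal governs)

Weld metal: throat = 0.707×12 = 8.484 mm, L = 2×167 = 334 mm. φR_n = 0.75 × 0.6 × 480 × 8.484 × 334 = 612.1 kN.
Base metal shear (10 mm plate): yield φR_n = 1.0×0.6×345×10×334 = 691.4 kN; rupture φR_n = 0.75×0.6×450×10×334 = 676.4 kN; take 676.4 kN (rupture).
Governing: min(612.1, 676.4) = 612.1 kN → weld metal.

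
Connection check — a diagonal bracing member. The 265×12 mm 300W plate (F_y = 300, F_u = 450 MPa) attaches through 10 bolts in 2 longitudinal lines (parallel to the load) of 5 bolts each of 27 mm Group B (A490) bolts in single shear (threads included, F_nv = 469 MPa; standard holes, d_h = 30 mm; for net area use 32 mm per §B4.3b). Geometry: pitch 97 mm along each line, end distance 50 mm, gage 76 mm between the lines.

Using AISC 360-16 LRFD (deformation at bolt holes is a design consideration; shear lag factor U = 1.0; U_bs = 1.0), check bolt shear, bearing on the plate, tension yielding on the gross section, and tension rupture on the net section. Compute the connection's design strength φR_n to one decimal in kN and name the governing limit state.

814.1 kN (net-section rupture governs)

Bolt shear: A_b = π(27)²/4 = 572.56 mm². φR_n = 0.75 × 469 × 572.56 × 10 × 1 = 2014.0 kN.
Bearing (12 mm plate, F_u = 450 MPa): end bolts L_c = 50 − 30/2 = 35, R_n = min(1.2×35×12×450, 2.4×27×12×450) = 226.8 kN/bolt; interior L_c = 97 − 30 = 67, R_n = 349.92 kN/bolt. φR_n = 0.75 × (2×226.8 + 8×349.92) = 2439.7 kN.
Tension yield (gross): A_g = 265×12 = 3180 mm². φR_n = 0.90 × 300 × 3180 = 858.6 kN.
Tension rupture (net): A_n = (265 − 2×32)×12 = 2412 mm² (U = 1.0, A_e = A_n). φR_n = 0.75 × 450 × 2412 = 814.1 kN.
Governing: min(2014.0, 2439.7, 858.6, 814.1) = 814.1 kN → net-section rupture.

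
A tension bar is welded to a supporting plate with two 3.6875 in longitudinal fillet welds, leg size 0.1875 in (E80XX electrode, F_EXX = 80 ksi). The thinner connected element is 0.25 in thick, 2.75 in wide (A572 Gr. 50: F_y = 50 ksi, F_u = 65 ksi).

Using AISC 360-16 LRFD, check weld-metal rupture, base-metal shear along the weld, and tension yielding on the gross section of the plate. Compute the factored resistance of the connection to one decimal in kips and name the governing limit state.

Weld metal: throat = 0.707×0.1875 = 0.13256 in, L = 2×3.6875 = 7.375 in. φR_n = 0.75 × 0.6 × 80 × 0.13256 × 7.375 = 35.2 kips.
Base metal shear (0.25 in plate): yield φR_n = 1.0×0.6×50×0.25×7.375 = 55.3 kips; rupture φR_n = 0.75×0.6×65×0.25×7.375 = 53.9 kips; take 53.9 kips (rupture).
Tension yield (gross): A_g = 2.75×0.25 = 0.6875 in². φR_n = 0.90 × 50 × 0.6875 = 30.9 kips.
Governing: min(35.2, 53.9, 30.9) = 30.9 kips → gross-section yield.

30.9 kips (gross-section yield governs)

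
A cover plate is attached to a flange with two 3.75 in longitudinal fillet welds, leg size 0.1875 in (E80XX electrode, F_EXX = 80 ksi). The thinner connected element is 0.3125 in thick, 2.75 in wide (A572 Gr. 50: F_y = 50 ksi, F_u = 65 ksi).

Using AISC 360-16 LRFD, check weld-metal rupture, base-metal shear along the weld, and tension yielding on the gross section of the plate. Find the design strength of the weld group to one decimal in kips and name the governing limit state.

Weld metal: throat = 0.707×0.1875 = 0.13256 in, L = 2×3.75 = 7.5 in. φR_n = 0.75 × 0.6 × 80 × 0.13256 × 7.5 = 35.8 kips.
Base metal shear (0.3125 in plate): yield φR_n = 1.0×0.6×50×0.3125×7.5 = 70.3 kips; rupture φR_n = 0.75×0.6×65×0.3125×7.5 = 68.6 kips; take 68.6 kips (rupture).
Tension yield (gross): A_g = 2.75×0.3125 = 0.85938 in². φR_n = 0.90 × 50 × 0.85938 = 38.7 kips.
Governing: min(35.8, 68.6, 38.7) = 35.8 kips → weld metal.

35.8 kips (weld metal governs)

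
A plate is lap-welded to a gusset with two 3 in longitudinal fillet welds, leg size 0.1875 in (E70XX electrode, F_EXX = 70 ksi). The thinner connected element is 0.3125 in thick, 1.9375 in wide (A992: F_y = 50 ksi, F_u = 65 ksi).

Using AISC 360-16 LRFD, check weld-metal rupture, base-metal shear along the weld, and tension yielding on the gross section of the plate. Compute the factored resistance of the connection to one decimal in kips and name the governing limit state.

25.1 kips (weld metal governs)

Weld metal: throat = 0.707×0.1875 = 0.13256 in, L = 2×3 = 6 in. φR_n = 0.75 × 0.6 × 70 × 0.13256 × 6 = 25.1 kips.
Base metal shear (0.3125 in plate): yield φR_n = 1.0×0.6×50×0.3125×6 = 56.3 kips; rupture φR_n = 0.75×0.6×65×0.3125×6 = 54.8 kips; take 54.8 kips (rupture).
Tension yield (gross): A_g = 1.9375×0.3125 = 0.60547 in². φR_n = 0.90 × 50 × 0.60547 = 27.2 kips.
Governing: min(25.1, 54.8, 27.2) = 25.1 kips → weld metal.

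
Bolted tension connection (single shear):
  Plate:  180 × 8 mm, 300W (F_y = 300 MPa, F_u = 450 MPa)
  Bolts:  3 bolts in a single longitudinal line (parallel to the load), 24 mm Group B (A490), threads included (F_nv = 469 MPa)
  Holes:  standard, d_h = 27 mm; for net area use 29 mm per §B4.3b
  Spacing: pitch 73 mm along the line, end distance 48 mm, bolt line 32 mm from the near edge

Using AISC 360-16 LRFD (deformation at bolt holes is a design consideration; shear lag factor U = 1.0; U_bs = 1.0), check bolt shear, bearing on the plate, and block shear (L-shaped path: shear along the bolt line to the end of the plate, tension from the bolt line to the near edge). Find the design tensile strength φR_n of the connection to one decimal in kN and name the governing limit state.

Bolt shear: A_b = π(24)²/4 = 452.39 mm². φR_n = 0.75 × 469 × 452.39 × 3 × 1 = 477.4 kN.
Bearing (8 mm plate, F_u = 450 MPa): end bolts L_c = 48 − 27/2 = 34.5, R_n = min(1.2×34.5×8×450, 2.4×24×8×450) = 149.04 kN/bolt; interior L_c = 73 − 27 = 46, R_n = 198.72 kN/bolt. φR_n = 0.75 × (1×149.04 + 2×198.72) = 409.9 kN.
Block shear: shear path 1×[48+2×73] = 1×194 mm, A_gv = 1552, A_nv = 1×(194 − 2.5×29)×8 = 972 mm²; tension to near edge: (32 − 0.5×29)×8 = 140 mm². R_n = min(0.6×450×972, 0.6×300×1552) + 1.0×450×140 = min(262.44, 279.36) + 63 = 325.44 kN. φR_n = 0.75 × 325.44 = 244.1 kN.
Governing: min(477.4, 409.9, 244.1) = 244.1 kN → block shear.

244.1 kN (block shear governs)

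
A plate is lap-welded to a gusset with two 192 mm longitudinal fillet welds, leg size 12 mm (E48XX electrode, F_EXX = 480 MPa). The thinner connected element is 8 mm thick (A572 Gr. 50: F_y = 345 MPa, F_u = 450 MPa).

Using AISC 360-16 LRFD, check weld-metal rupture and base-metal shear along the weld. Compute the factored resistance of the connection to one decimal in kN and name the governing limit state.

Weld metal: throat = 0.707×12 = 8.484 mm, L = 2×192 = 384 mm. φR_n = 0.75 × 0.6 × 480 × 8.484 × 384 = 703.7 kN.
Base metal shear (8 mm plate): yield φR_n = 1.0×0.6×345×8×384 = 635.9 kN; rupture φR_n = 0.75×0.6×450×8×384 = 622.1 kN; take 622.1 kN (rupture).
Governing: min(703.7, 622.1) = 622.1 kN → base-metal shear.

622.1 kN (base-metal shear governs)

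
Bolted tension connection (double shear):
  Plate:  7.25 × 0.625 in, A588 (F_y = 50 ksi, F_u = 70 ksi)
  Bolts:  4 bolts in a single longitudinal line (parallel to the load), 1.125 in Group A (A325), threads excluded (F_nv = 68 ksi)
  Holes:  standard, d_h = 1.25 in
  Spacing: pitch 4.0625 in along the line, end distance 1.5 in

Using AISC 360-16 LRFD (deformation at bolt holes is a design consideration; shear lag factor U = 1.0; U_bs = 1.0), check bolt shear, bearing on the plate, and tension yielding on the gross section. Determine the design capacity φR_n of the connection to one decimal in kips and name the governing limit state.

203.9 kips (gross-section yield governs)

Bolt shear: A_b = π(1.125)²/4 = 0.99402 in². φR_n = 0.75 × 68 × 0.99402 × 4 × 2 = 405.6 kips.
Bearing (0.625 in plate, F_u = 70 ksi): end bolts L_c = 1.5 − 1.25/2 = 0.875, R_n = min(1.2×0.875×0.625×70, 2.4×1.125×0.625×70) = 45.938 kips/bolt; interior L_c = 4.0625 − 1.25 = 2.8125, R_n = 118.13 kips/bolt. φR_n = 0.75 × (1×45.938 + 3×118.13) = 300.2 kips.
Tension yield (gross): A_g = 7.25×0.625 = 4.5313 in². φR_n = 0.90 × 50 × 4.5313 = 203.9 kips.
Governing: min(405.6, 300.2, 203.9) = 203.9 kips → gross-section yield.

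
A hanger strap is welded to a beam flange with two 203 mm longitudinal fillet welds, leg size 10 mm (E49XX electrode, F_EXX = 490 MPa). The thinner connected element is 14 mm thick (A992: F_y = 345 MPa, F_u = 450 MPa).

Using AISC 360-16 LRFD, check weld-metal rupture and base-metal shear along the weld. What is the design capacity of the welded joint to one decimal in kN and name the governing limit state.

632.9 kN (weld metal governs)

Weld metal: throat = 0.707×10 = 7.07 mm, L = 2×203 = 406 mm. φR_n = 0.75 × 0.6 × 490 × 7.07 × 406 = 632.9 kN.
Base metal shear (14 mm plate): yield φR_n = 1.0×0.6×345×14×406 = 1176.6 kN; rupture φR_n = 0.75×0.6×450×14×406 = 1151.0 kN; take 1151.0 kN (rupture).
Governing: min(632.9, 1151.0) = 632.9 kN → weld metal.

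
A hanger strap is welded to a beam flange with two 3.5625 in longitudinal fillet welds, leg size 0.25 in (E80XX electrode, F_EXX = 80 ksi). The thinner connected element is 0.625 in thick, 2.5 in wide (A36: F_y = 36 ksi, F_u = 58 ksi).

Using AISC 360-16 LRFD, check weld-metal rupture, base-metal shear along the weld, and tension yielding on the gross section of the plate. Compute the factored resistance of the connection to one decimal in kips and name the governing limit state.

Weld metal: throat = 0.707×0.25 = 0.17675 in, L = 2×3.5625 = 7.125 in. φR_n = 0.75 × 0.6 × 80 × 0.17675 × 7.125 = 45.3 kips.
Base metal shear (0.625 in plate): yield φR_n = 1.0×0.6×36×0.625×7.125 = 96.2 kips; rupture φR_n = 0.75×0.6×58×0.625×7.125 = 116.2 kips; take 96.2 kips (yield).
Tension yield (gross): A_g = 2.5×0.625 = 1.5625 in². φR_n = 0.90 × 36 × 1.5625 = 50.6 kips.
Governing: min(45.3, 96.2, 50.6) = 45.3 kips → weld metal.

45.3 kips (weld metal governs)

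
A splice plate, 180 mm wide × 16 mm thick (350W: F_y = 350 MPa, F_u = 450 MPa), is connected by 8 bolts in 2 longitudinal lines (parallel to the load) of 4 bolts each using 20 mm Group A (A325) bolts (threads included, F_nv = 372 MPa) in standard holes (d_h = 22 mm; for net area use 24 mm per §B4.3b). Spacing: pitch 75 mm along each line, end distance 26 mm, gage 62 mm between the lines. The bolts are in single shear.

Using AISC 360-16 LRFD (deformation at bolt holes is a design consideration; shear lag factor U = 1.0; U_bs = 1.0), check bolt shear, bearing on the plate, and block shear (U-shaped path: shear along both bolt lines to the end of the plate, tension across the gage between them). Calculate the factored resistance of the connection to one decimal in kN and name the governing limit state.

701.2 kN (bolt shear governs)

Bolt shear: A_b = π(20)²/4 = 314.16 mm². φR_n = 0.75 × 372 × 314.16 × 8 × 1 = 701.2 kN.
Bearing (16 mm plate, F_u = 450 MPa): end bolts L_c = 26 − 22/2 = 15, R_n = min(1.2×15×16×450, 2.4×20×16×450) = 129.6 kN/bolt; interior L_c = 75 − 22 = 53, R_n = 345.6 kN/bolt. φR_n = 0.75 × (2×129.6 + 6×345.6) = 1749.6 kN.
Block shear: shear path 2×[26+3×75] = 2×251 mm, A_gv = 8032, A_nv = 2×(251 − 3.5×24)×16 = 5344 mm²; tension across gage: (62 − 1×24)×16 = 608 mm². R_n = min(0.6×450×5344, 0.6×350×8032) + 1.0×450×608 = min(1442.9, 1686.7) + 273.6 = 1716.5 kN. φR_n = 0.75 × 1716.5 = 1287.4 kN.
Governing: min(701.2, 1749.6, 1287.4) = 701.2 kN → bolt shear.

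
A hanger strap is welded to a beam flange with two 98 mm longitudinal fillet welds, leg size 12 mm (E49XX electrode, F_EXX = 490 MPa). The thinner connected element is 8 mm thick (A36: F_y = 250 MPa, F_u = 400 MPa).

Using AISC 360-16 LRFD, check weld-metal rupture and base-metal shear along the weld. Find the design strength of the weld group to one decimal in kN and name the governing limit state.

235.2 kN (base-metal shear governs)

Weld metal: throat = 0.707×12 = 8.484 mm, L = 2×98 = 196 mm. φR_n = 0.75 × 0.6 × 490 × 8.484 × 196 = 366.7 kN.
Base metal shear (8 mm plate): yield φR_n = 1.0×0.6×250×8×196 = 235.2 kN; rupture φR_n = 0.75×0.6×400×8×196 = 282.2 kN; take 235.2 kN (yield).
Governing: min(366.7, 235.2) = 235.2 kN → base-metal shear.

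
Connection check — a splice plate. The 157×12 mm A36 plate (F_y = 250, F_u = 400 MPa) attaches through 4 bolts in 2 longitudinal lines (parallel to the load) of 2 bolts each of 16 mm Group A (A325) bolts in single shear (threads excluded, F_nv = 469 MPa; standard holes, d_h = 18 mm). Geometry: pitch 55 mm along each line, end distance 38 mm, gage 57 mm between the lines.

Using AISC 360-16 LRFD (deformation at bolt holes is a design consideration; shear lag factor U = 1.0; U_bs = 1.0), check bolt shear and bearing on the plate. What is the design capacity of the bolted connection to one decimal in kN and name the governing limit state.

Bolt shear: A_b = π(16)²/4 = 201.06 mm². φR_n = 0.75 × 469 × 201.06 × 4 × 1 = 282.9 kN.
Bearing (12 mm plate, F_u = 400 MPa): end bolts L_c = 38 − 18/2 = 29, R_n = min(1.2×29×12×400, 2.4×16×12×400) = 167.04 kN/bolt; interior L_c = 55 − 18 = 37, R_n = 184.32 kN/bolt. φR_n = 0.75 × (2×167.04 + 2×184.32) = 527.0 kN.
Governing: min(282.9, 527.0) = 282.9 kN → bolt shear.

282.9 kN (bolt shear governs)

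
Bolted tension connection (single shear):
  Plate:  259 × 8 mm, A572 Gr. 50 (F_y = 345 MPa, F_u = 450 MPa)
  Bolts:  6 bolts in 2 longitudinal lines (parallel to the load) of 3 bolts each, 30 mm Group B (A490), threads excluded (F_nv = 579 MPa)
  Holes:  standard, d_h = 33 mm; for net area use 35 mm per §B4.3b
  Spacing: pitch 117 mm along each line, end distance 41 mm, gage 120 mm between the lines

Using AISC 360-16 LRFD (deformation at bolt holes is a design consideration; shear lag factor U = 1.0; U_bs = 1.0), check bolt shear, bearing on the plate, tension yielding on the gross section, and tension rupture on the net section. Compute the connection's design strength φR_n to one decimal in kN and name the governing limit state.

510.3 kN (net-section rupture governs)

Bolt shear: A_b = π(30)²/4 = 706.86 mm². φR_n = 0.75 × 579 × 706.86 × 6 × 1 = 1841.7 kN.
Bearing (8 mm plate, F_u = 450 MPa): end bolts L_c = 41 − 33/2 = 24.5, R_n = min(1.2×24.5×8×450, 2.4×30×8×450) = 105.84 kN/bolt; interior L_c = 117 − 33 = 84, R_n = 259.2 kN/bolt. φR_n = 0.75 × (2×105.84 + 4×259.2) = 936.4 kN.
Tension yield (gross): A_g = 259×8 = 2072 mm². φR_n = 0.90 × 345 × 2072 = 643.4 kN.
Tension rupture (net): A_n = (259 − 2×35)×8 = 1512 mm² (U = 1.0, A_e = A_n). φR_n = 0.75 × 450 × 1512 = 510.3 kN.
Governing: min(1841.7, 936.4, 643.4, 510.3) = 510.3 kN → net-section rupture.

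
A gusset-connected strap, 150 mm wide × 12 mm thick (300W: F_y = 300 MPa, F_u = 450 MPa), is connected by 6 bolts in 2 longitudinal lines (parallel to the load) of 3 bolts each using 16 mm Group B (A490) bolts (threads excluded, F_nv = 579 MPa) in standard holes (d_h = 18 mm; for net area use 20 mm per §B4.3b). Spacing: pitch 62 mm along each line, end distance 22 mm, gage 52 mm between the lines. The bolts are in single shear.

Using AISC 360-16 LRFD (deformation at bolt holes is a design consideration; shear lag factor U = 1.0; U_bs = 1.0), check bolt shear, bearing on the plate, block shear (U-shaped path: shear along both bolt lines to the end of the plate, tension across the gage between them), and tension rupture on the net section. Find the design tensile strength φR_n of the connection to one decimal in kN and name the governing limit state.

Bolt shear: A_b = π(16)²/4 = 201.06 mm². φR_n = 0.75 × 579 × 201.06 × 6 × 1 = 523.9 kN.
Bearing (12 mm plate, F_u = 450 MPa): end bolts L_c = 22 − 18/2 = 13, R_n = min(1.2×13×12×450, 2.4×16×12×450) = 84.24 kN/bolt; interior L_c = 62 − 18 = 44, R_n = 207.36 kN/bolt. φR_n = 0.75 × (2×84.24 + 4×207.36) = 748.4 kN.
Block shear: shear path 2×[22+2×62] = 2×146 mm, A_gv = 3504, A_nv = 2×(146 − 2.5×20)×12 = 2304 mm²; tension across gage: (52 − 1×20)×12 = 384 mm². R_n = min(0.6×450×2304, 0.6×300×3504) + 1.0×450×384 = min(622.08, 630.72) + 172.8 = 794.88 kN. φR_n = 0.75 × 794.88 = 596.2 kN.
Tension rupture (net): A_n = (150 − 2×20)×12 = 1320 mm² (U = 1.0, A_e = A_n). φR_n = 0.75 × 450 × 1320 = 445.5 kN.
Governing: min(523.9, 748.4, 596.2, 445.5) = 445.5 kN → net-section rupture.

445.5 kN (net-section rupture governs)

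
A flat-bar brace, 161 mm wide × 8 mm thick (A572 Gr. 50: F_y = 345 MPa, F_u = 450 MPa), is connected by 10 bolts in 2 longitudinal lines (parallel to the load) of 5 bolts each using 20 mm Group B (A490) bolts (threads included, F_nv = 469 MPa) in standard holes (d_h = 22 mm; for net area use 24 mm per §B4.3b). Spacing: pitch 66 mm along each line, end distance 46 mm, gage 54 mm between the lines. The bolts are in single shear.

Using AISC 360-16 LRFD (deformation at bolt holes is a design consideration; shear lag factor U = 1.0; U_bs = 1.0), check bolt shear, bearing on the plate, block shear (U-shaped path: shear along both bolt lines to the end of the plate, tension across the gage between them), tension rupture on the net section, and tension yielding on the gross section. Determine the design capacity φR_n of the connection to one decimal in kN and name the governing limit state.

Bolt shear: A_b = π(20)²/4 = 314.16 mm². φR_n = 0.75 × 469 × 314.16 × 10 × 1 = 1105.1 kN.
Bearing (8 mm plate, F_u = 450 MPa): end bolts L_c = 46 − 22/2 = 35, R_n = min(1.2×35×8×450, 2.4×20×8×450) = 151.2 kN/bolt; interior L_c = 66 − 22 = 44, R_n = 172.8 kN/bolt. φR_n = 0.75 × (2×151.2 + 8×172.8) = 1263.6 kN.
Block shear: shear path 2×[46+4×66] = 2×310 mm, A_gv = 4960, A_nv = 2×(310 − 4.5×24)×8 = 3232 mm²; tension across gage: (54 − 1×24)×8 = 240 mm². R_n = min(0.6×450×3232, 0.6×345×4960) + 1.0×450×240 = min(872.64, 1026.7) + 108 = 980.64 kN. φR_n = 0.75 × 980.64 = 735.5 kN.
Tension rupture (net): A_n = (161 − 2×24)×8 = 904 mm² (U = 1.0, A_e = A_n). φR_n = 0.75 × 450 × 904 = 305.1 kN.
Tension yield (gross): A_g = 161×8 = 1288 mm². φR_n = 0.90 × 345 × 1288 = 399.9 kN.
Governing: min(1105.1, 1263.6, 735.5, 305.1, 399.9) = 305.1 kN → net-section rupture.

305.1 kN (net-section rupture governs)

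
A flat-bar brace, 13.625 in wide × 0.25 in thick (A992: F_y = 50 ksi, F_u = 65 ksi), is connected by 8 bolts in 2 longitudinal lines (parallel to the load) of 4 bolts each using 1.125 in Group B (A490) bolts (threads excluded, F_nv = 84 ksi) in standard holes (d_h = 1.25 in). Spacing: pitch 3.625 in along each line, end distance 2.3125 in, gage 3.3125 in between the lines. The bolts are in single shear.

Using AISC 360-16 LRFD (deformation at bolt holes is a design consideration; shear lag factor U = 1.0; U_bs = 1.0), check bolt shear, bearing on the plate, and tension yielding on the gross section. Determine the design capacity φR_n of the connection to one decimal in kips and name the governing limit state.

153.3 kips (gross-section yield governs)

Bolt shear: A_b = π(1.125)²/4 = 0.99402 in². φR_n = 0.75 × 84 × 0.99402 × 8 × 1 = 501.0 kips.
Bearing (0.25 in plate, F_u = 65 ksi): end bolts L_c = 2.3125 − 1.25/2 = 1.6875, R_n = min(1.2×1.6875×0.25×65, 2.4×1.125×0.25×65) = 32.906 kips/bolt; interior L_c = 3.625 − 1.25 = 2.375, R_n = 43.875 kips/bolt. φR_n = 0.75 × (2×32.906 + 6×43.875) = 246.8 kips.
Tension yield (gross): A_g = 13.625×0.25 = 3.4063 in². φR_n = 0.90 × 50 × 3.4063 = 153.3 kips.
Governing: min(501.0, 246.8, 153.3) = 153.3 kips → gross-section yield.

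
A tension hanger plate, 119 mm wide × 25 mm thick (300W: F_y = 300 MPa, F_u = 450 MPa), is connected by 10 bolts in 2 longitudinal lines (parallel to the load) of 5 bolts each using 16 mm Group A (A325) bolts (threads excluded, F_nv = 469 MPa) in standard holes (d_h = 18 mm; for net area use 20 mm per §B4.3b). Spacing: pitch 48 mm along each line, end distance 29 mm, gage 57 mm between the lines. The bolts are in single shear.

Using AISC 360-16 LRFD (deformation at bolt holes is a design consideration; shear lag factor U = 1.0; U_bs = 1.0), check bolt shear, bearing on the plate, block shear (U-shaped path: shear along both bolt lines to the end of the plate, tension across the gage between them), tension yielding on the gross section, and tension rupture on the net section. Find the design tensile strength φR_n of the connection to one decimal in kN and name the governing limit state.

Bolt shear: A_b = π(16)²/4 = 201.06 mm². φR_n = 0.75 × 469 × 201.06 × 10 × 1 = 707.2 kN.
Bearing (25 mm plate, F_u = 450 MPa): end bolts L_c = 29 − 18/2 = 20, R_n = min(1.2×20×25×450, 2.4×16×25×450) = 270 kN/bolt; interior L_c = 48 − 18 = 30, R_n = 405 kN/bolt. φR_n = 0.75 × (2×270 + 8×405) = 2835.0 kN.
Block shear: shear path 2×[29+4×48] = 2×221 mm, A_gv = 11050, A_nv = 2×(221 − 4.5×20)×25 = 6550 mm²; tension across gage: (57 − 1×20)×25 = 925 mm². R_n = min(0.6×450×6550, 0.6×300×11050) + 1.0×450×925 = min(1768.5, 1989) + 416.25 = 2184.8 kN. φR_n = 0.75 × 2184.8 = 1638.6 kN.
Tension yield (gross): A_g = 119×25 = 2975 mm². φR_n = 0.90 × 300 × 2975 = 803.3 kN.
Tension rupture (net): A_n = (119 − 2×20)×25 = 1975 mm² (U = 1.0, A_e = A_n). φR_n = 0.75 × 450 × 1975 = 666.6 kN.
Governing: min(707.2, 2835.0, 1638.6, 803.3, 666.6) = 666.6 kN → net-section rupture.

666.6 kN (net-section rupture governs)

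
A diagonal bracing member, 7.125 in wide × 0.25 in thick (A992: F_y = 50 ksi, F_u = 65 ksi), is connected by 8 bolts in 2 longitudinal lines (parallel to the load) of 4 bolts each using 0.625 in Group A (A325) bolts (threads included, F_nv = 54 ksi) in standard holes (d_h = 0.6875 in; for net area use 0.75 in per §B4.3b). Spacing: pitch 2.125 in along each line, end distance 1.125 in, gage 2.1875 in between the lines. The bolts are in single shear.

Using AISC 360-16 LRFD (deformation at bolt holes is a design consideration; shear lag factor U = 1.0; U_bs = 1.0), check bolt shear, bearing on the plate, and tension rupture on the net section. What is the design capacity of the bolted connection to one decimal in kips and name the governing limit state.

Bolt shear: A_b = π(0.625)²/4 = 0.3068 in². φR_n = 0.75 × 54 × 0.3068 × 8 × 1 = 99.4 kips.
Bearing (0.25 in plate, F_u = 65 ksi): end bolts L_c = 1.125 − 0.6875/2 = 0.78125, R_n = min(1.2×0.78125×0.25×65, 2.4×0.625×0.25×65) = 15.234 kips/bolt; interior L_c = 2.125 − 0.6875 = 1.4375, R_n = 24.375 kips/bolt. φR_n = 0.75 × (2×15.234 + 6×24.375) = 132.5 kips.
Tension rupture (net): A_n = (7.125 − 2×0.75)×0.25 = 1.4063 in² (U = 1.0, A_e = A_n). φR_n = 0.75 × 65 × 1.4063 = 68.6 kips.
Governing: min(99.4, 132.5, 68.6) = 68.6 kips → net-section rupture.

68.6 kips (net-section rupture governs)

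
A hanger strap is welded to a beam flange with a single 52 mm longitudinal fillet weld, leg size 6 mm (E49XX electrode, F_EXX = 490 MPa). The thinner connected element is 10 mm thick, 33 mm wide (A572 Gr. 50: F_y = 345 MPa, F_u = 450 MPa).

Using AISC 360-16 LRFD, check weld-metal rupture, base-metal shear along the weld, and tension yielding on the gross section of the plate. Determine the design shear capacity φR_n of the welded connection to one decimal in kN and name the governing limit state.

48.6 kN (weld metal governs)

Weld metal: throat = 0.707×6 = 4.242 mm, L = 52 mm. φR_n = 0.75 × 0.6 × 490 × 4.242 × 52 = 48.6 kN.
Base metal shear (10 mm plate): yield φR_n = 1.0×0.6×345×10×52 = 107.6 kN; rupture φR_n = 0.75×0.6×450×10×52 = 105.3 kN; take 105.3 kN (rupture).
Tension yield (gross): A_g = 33×10 = 330 mm². φR_n = 0.90 × 345 × 330 = 102.5 kN.
Governing: min(48.6, 105.3, 102.5) = 48.6 kN → weld metal.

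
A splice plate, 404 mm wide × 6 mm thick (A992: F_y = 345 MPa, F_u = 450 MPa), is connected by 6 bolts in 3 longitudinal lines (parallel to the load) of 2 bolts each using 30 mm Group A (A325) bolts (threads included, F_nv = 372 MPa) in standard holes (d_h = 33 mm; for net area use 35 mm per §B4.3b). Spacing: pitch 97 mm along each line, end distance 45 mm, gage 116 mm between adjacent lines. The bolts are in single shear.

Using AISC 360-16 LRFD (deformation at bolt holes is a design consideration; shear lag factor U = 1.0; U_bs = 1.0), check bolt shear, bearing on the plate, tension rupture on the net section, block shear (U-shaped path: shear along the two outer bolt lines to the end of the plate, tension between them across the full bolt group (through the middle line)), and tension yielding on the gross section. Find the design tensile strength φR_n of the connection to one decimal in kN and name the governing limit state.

Bolt shear: A_b = π(30)²/4 = 706.86 mm². φR_n = 0.75 × 372 × 706.86 × 6 × 1 = 1183.3 kN.
Bearing (6 mm plate, F_u = 450 MPa): end bolts L_c = 45 − 33/2 = 28.5, R_n = min(1.2×28.5×6×450, 2.4×30×6×450) = 92.34 kN/bolt; interior L_c = 97 − 33 = 64, R_n = 194.4 kN/bolt. φR_n = 0.75 × (3×92.34 + 3×194.4) = 645.2 kN.
Tension rupture (net): A_n = (404 − 3×35)×6 = 1794 mm² (U = 1.0, A_e = A_n). φR_n = 0.75 × 450 × 1794 = 605.5 kN.
Block shear: shear path 2×[45+1×97] = 2×142 mm, A_gv = 1704, A_nv = 2×(142 − 1.5×35)×6 = 1074 mm²; tension across gage: (232 − 2×35)×6 = 972 mm². R_n = min(0.6×450×1074, 0.6×345×1704) + 1.0×450×972 = min(289.98, 352.73) + 437.4 = 727.38 kN. φR_n = 0.75 × 727.38 = 545.5 kN.
Tension yield (gross): A_g = 404×6 = 2424 mm². φR_n = 0.90 × 345 × 2424 = 752.7 kN.
Governing: min(1183.3, 645.2, 605.5, 545.5, 752.7) = 545.5 kN → block shear.

545.5 kN (block shear governs)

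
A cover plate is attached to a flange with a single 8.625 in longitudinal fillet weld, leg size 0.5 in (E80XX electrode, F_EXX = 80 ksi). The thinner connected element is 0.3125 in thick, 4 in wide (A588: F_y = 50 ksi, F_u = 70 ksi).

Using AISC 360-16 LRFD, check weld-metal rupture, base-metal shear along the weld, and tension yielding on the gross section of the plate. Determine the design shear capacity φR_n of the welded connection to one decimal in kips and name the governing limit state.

56.3 kips (gross-section yield governs)

Weld metal: throat = 0.707×0.5 = 0.3535 in, L = 8.625 in. φR_n = 0.75 × 0.6 × 80 × 0.3535 × 8.625 = 109.8 kips.
Base metal shear (0.3125 in plate): yield φR_n = 1.0×0.6×50×0.3125×8.625 = 80.9 kips; rupture φR_n = 0.75×0.6×70×0.3125×8.625 = 84.9 kips; take 80.9 kips (yield).
Tension yield (gross): A_g = 4×0.3125 = 1.25 in². φR_n = 0.90 × 50 × 1.25 = 56.3 kips.
Governing: min(109.8, 80.9, 56.3) = 56.3 kips → gross-section yield.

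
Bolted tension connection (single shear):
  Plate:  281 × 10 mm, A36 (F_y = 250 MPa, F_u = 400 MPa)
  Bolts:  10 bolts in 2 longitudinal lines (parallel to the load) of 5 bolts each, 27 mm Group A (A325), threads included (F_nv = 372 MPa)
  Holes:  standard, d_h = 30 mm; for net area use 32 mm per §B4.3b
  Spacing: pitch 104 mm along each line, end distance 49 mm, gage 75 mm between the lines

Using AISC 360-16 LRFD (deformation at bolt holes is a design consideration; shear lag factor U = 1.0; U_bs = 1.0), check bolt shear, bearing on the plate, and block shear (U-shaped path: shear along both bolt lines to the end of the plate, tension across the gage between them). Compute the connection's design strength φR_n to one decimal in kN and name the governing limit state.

Bolt shear: A_b = π(27)²/4 = 572.56 mm². φR_n = 0.75 × 372 × 572.56 × 10 × 1 = 1597.4 kN.
Bearing (10 mm plate, F_u = 400 MPa): end bolts L_c = 49 − 30/2 = 34, R_n = min(1.2×34×10×400, 2.4×27×10×400) = 163.2 kN/bolt; interior L_c = 104 − 30 = 74, R_n = 259.2 kN/bolt. φR_n = 0.75 × (2×163.2 + 8×259.2) = 1800.0 kN.
Block shear: shear path 2×[49+4×104] = 2×465 mm, A_gv = 9300, A_nv = 2×(465 − 4.5×32)×10 = 6420 mm²; tension across gage: (75 − 1×32)×10 = 430 mm². R_n = min(0.6×400×6420, 0.6×250×9300) + 1.0×400×430 = min(1540.8, 1395) + 172 = 1567 kN. φR_n = 0.75 × 1567 = 1175.3 kN.
Governing: min(1597.4, 1800.0, 1175.3) = 1175.3 kN → block shear.

1175.3 kN (block shear governs)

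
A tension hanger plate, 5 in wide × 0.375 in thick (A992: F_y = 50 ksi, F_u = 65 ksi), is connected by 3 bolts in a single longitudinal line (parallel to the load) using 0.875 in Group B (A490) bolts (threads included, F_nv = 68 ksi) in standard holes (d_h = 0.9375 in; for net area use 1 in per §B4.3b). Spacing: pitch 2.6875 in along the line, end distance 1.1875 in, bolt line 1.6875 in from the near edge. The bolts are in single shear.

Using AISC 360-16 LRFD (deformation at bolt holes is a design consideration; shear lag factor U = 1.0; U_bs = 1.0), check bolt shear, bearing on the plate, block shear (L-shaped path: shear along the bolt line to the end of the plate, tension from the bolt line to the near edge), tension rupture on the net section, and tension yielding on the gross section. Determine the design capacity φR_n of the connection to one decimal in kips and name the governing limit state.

Bolt shear: A_b = π(0.875)²/4 = 0.60132 in². φR_n = 0.75 × 68 × 0.60132 × 3 × 1 = 92.0 kips.
Bearing (0.375 in plate, F_u = 65 ksi): end bolts L_c = 1.1875 − 0.9375/2 = 0.71875, R_n = min(1.2×0.71875×0.375×65, 2.4×0.875×0.375×65) = 21.023 kips/bolt; interior L_c = 2.6875 − 0.9375 = 1.75, R_n = 51.188 kips/bolt. φR_n = 0.75 × (1×21.023 + 2×51.188) = 92.5 kips.
Block shear: shear path 1×[1.1875+2×2.6875] = 1×6.5625 in, A_gv = 2.4609, A_nv = 1×(6.5625 − 2.5×1)×0.375 = 1.5234 in²; tension to near edge: (1.6875 − 0.5×1)×0.375 = 0.44531 in². R_n = min(0.6×65×1.5234, 0.6×50×2.4609) + 1.0×65×0.44531 = min(59.413, 73.827) + 28.945 = 88.358 kips. φR_n = 0.75 × 88.358 = 66.3 kips.
Tension rupture (net): A_n = (5 − 1×1)×0.375 = 1.5 in² (U = 1.0, A_e = A_n). φR_n = 0.75 × 65 × 1.5 = 73.1 kips.
Tension yield (gross): A_g = 5×0.375 = 1.875 in². φR_n = 0.90 × 50 × 1.875 = 84.4 kips.
Governing: min(92.0, 92.5, 66.3, 73.1, 84.4) = 66.3 kips → block shear.

66.3 kips (block shear governs)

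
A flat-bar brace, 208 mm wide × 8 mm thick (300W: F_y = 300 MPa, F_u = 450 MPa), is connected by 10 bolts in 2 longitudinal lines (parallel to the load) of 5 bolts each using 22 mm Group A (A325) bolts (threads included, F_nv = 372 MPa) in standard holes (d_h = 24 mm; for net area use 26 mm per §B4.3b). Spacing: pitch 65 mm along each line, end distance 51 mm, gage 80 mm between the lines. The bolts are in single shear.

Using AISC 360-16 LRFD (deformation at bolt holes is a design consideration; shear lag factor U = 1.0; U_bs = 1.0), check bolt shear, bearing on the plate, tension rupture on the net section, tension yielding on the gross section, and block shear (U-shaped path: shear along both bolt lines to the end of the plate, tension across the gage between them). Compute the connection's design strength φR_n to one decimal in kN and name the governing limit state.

421.2 kN (net-section rupture governs)

Bolt shear: A_b = π(22)²/4 = 380.13 mm². φR_n = 0.75 × 372 × 380.13 × 10 × 1 = 1060.6 kN.
Bearing (8 mm plate, F_u = 450 MPa): end bolts L_c = 51 − 24/2 = 39, R_n = min(1.2×39×8×450, 2.4×22×8×450) = 168.48 kN/bolt; interior L_c = 65 − 24 = 41, R_n = 177.12 kN/bolt. φR_n = 0.75 × (2×168.48 + 8×177.12) = 1315.4 kN.
Tension rupture (net): A_n = (208 − 2×26)×8 = 1248 mm² (U = 1.0, A_e = A_n). φR_n = 0.75 × 450 × 1248 = 421.2 kN.
Tension yield (gross): A_g = 208×8 = 1664 mm². φR_n = 0.90 × 300 × 1664 = 449.3 kN.
Block shear: shear path 2×[51+4×65] = 2×311 mm, A_gv = 4976, A_nv = 2×(311 − 4.5×26)×8 = 3104 mm²; tension across gage: (80 − 1×26)×8 = 432 mm². R_n = min(0.6×450×3104, 0.6×300×4976) + 1.0×450×432 = min(838.08, 895.68) + 194.4 = 1032.5 kN. φR_n = 0.75 × 1032.5 = 774.4 kN.
Governing: min(1060.6, 1315.4, 421.2, 449.3, 774.4) = 421.2 kN → net-section rupture.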